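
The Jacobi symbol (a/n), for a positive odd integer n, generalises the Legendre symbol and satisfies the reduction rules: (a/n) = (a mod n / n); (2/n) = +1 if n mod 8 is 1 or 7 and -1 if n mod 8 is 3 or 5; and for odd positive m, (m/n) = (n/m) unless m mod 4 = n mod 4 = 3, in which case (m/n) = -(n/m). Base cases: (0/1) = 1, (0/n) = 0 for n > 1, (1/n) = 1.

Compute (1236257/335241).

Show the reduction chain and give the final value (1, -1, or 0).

(1236257/335241) = (230534/335241)   [reduce mod 335241]
230534 = 2^1·115267; (2/335241) = +1 since 335241 mod 8 = 1, so (230534/335241) = (+1)^1·(115267/335241); sign now +1
reciprocity: (115267/335241) = +1·(335241/115267) since 115267 mod 4 = 3, 335241 mod 4 = 1; sign now +1
(335241/115267) = (104707/115267)   [reduce mod 115267]
reciprocity: (104707/115267) = -1·(115267/104707) since 104707 mod 4 = 3, 115267 mod 4 = 3; sign now -1
(115267/104707) = (10560/104707)   [reduce mod 104707]
10560 = 2^6·165; (2/104707) = -1 since 104707 mod 8 = 3, so (10560/104707) = (-1)^6·(165/104707); sign now -1
reciprocity: (165/104707) = +1·(104707/165) since 165 mod 4 = 1, 104707 mod 4 = 3; sign now -1
(104707/165) = (97/165)   [reduce mod 165]
reciprocity: (97/165) = +1·(165/97) since 97 mod 4 = 1, 165 mod 4 = 1; sign now -1
(165/97) = (68/97)   [reduce mod 97]
68 = 2^2·17; (2/97) = +1 since 97 mod 8 = 1, so (68/97) = (+1)^2·(17/97); sign now -1
reciprocity: (17/97) = +1·(97/17) since 17 mod 4 = 1, 97 mod 4 = 1; sign now -1
(97/17) = (12/17)   [reduce mod 17]
12 = 2^2·3; (2/17) = +1 since 17 mod 8 = 1, so (12/17) = (+1)^2·(3/17); sign now -1
reciprocity: (3/17) = +1·(17/3) since 3 mod 4 = 3, 17 mod 4 = 1; sign now -1
(17/3) = (2/3)   [reduce mod 3]
2 = 2^1·1; (2/3) = -1 since 3 mod 8 = 3, so (2/3) = (-1)^1·(1/3); sign now +1
(1/3) = 1; final value = sign = +1

1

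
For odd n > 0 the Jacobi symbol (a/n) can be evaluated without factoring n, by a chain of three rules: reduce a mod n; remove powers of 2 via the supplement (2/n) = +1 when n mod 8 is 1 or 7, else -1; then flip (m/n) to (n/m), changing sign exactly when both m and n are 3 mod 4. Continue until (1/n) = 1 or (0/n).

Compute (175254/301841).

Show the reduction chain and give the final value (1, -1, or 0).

-1

175254 = 2^1·87627; (2/301841) = +1 since 301841 mod 8 = 1, so (175254/301841) = (+1)^1·(87627/301841); sign now +1
reciprocity: (87627/301841) = +1·(301841/87627) since 87627 mod 4 = 3, 301841 mod 4 = 1; sign now +1
(301841/87627) = (38960/87627)   [reduce mod 87627]
38960 = 2^4·2435; (2/87627) = -1 since 87627 mod 8 = 3, so (38960/87627) = (-1)^4·(2435/87627); sign now +1
reciprocity: (2435/87627) = -1·(87627/2435) since 2435 mod 4 = 3, 87627 mod 4 = 3; sign now -1
(87627/2435) = (2402/2435)   [reduce mod 2435]
2402 = 2^1·1201; (2/2435) = -1 since 2435 mod 8 = 3, so (2402/2435) = (-1)^1·(1201/2435); sign now +1
reciprocity: (1201/2435) = +1·(2435/1201) since 1201 mod 4 = 1, 2435 mod 4 = 3; sign now +1
(2435/1201) = (33/1201)   [reduce mod 1201]
reciprocity: (33/1201) = +1·(1201/33) since 33 mod 4 = 1, 1201 mod 4 = 1; sign now +1
(1201/33) = (13/33)   [reduce mod 33]
reciprocity: (13/33) = +1·(33/13) since 13 mod 4 = 1, 33 mod 4 = 1; sign now +1
(33/13) = (7/13)   [reduce mod 13]
reciprocity: (7/13) = +1·(13/7) since 7 mod 4 = 3, 13 mod 4 = 1; sign now +1
(13/7) = (6/7)   [reduce mod 7]
6 = 2^1·3; (2/7) = +1 since 7 mod 8 = 7, so (6/7) = (+1)^1·(3/7); sign now +1
reciprocity: (3/7) = -1·(7/3) since 3 mod 4 = 3, 7 mod 4 = 3; sign now -1
(7/3) = (1/3)   [reduce mod 3]
(1/3) = 1; final value = sign = -1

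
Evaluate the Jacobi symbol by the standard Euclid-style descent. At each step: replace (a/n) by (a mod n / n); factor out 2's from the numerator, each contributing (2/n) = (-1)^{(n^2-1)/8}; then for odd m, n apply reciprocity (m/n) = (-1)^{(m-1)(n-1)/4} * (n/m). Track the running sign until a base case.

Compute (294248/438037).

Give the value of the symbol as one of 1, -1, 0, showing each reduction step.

-1

factor out 2^3: 294248 = 2^3·36781; with 438037 mod 8 = 5, (2/438037) = -1; sign now -1; continue with (36781/438037)
flip (36781/438037) -> (438037/36781): both odd, 36781 mod 4 = 1, 438037 mod 4 = 1, so the flip contributes +1; sign now -1
(438037/36781): 438037 mod 36781 = 33446, so (438037/36781) = (33446/36781)
factor out 2^1: 33446 = 2^1·16723; with 36781 mod 8 = 5, (2/36781) = -1; sign now +1; continue with (16723/36781)
flip (16723/36781) -> (36781/16723): both odd, 16723 mod 4 = 3, 36781 mod 4 = 1, so the flip contributes +1; sign now +1
(36781/16723): 36781 mod 16723 = 3335, so (36781/16723) = (3335/16723)
flip (3335/16723) -> (16723/3335): both odd, 3335 mod 4 = 3, 16723 mod 4 = 3, so the flip contributes -1; sign now -1
(16723/3335): 16723 mod 3335 = 48, so (16723/3335) = (48/3335)
factor out 2^4: 48 = 2^4·3; with 3335 mod 8 = 7, (2/3335) = +1; sign now -1; continue with (3/3335)
flip (3/3335) -> (3335/3): both odd, 3 mod 4 = 3, 3335 mod 4 = 3, so the flip contributes -1; sign now +1
(3335/3): 3335 mod 3 = 2, so (3335/3) = (2/3)
factor out 2^1: 2 = 2^1·1; with 3 mod 8 = 3, (2/3) = -1; sign now -1; continue with (1/3)
reached (1/3) = 1, so the symbol is -1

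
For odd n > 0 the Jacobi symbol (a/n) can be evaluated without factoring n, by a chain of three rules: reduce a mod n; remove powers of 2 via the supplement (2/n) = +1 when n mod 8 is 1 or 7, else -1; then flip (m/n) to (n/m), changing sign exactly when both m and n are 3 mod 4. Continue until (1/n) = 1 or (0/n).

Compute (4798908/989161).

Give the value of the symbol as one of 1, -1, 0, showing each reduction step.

-1

(4798908/989161): 4798908 mod 989161 = 842264, so (4798908/989161) = (842264/989161)
factor out 2^3: 842264 = 2^3·105283; with 989161 mod 8 = 1, (2/989161) = +1; sign now +1; continue with (105283/989161)
flip (105283/989161) -> (989161/105283): both odd, 105283 mod 4 = 3, 989161 mod 4 = 1, so the flip contributes +1; sign now +1
(989161/105283): 989161 mod 105283 = 41614, so (989161/105283) = (41614/105283)
factor out 2^1: 41614 = 2^1·20807; with 105283 mod 8 = 3, (2/105283) = -1; sign now -1; continue with (20807/105283)
flip (20807/105283) -> (105283/20807): both odd, 20807 mod 4 = 3, 105283 mod 4 = 3, so the flip contributes -1; sign now +1
(105283/20807): 105283 mod 20807 = 1248, so (105283/20807) = (1248/20807)
factor out 2^5: 1248 = 2^5·39; with 20807 mod 8 = 7, (2/20807) = +1; sign now +1; continue with (39/20807)
flip (39/20807) -> (20807/39): both odd, 39 mod 4 = 3, 20807 mod 4 = 3, so the flip contributes -1; sign now -1
(20807/39): 20807 mod 39 = 20, so (20807/39) = (20/39)
factor out 2^2: 20 = 2^2·5; with 39 mod 8 = 7, (2/39) = +1; sign now -1; continue with (5/39)
flip (5/39) -> (39/5): both odd, 5 mod 4 = 1, 39 mod 4 = 3, so the flip contributes +1; sign now -1
(39/5): 39 mod 5 = 4, so (39/5) = (4/5)
factor out 2^2: 4 = 2^2·1; with 5 mod 8 = 5, (2/5) = -1; sign now -1; continue with (1/5)
reached (1/5) = 1, so the symbol is -1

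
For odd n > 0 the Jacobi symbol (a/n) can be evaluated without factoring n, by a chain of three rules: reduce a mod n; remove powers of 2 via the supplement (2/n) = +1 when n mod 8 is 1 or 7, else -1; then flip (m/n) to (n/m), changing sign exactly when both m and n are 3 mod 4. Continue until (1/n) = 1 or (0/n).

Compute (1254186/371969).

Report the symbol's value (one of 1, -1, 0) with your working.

-1

(1254186/371969): 1254186 mod 371969 = 138279, so (1254186/371969) = (138279/371969)
flip (138279/371969) -> (371969/138279): both odd, 138279 mod 4 = 3, 371969 mod 4 = 1, so the flip contributes +1; sign now +1
(371969/138279): 371969 mod 138279 = 95411, so (371969/138279) = (95411/138279)
flip (95411/138279) -> (138279/95411): both odd, 95411 mod 4 = 3, 138279 mod 4 = 3, so the flip contributes -1; sign now -1
(138279/95411): 138279 mod 95411 = 42868, so (138279/95411) = (42868/95411)
factor out 2^2: 42868 = 2^2·10717; with 95411 mod 8 = 3, (2/95411) = -1; sign now -1; continue with (10717/95411)
flip (10717/95411) -> (95411/10717): both odd, 10717 mod 4 = 1, 95411 mod 4 = 3, so the flip contributes +1; sign now -1
(95411/10717): 95411 mod 10717 = 9675, so (95411/10717) = (9675/10717)
flip (9675/10717) -> (10717/9675): both odd, 9675 mod 4 = 3, 10717 mod 4 = 1, so the flip contributes +1; sign now -1
(10717/9675): 10717 mod 9675 = 1042, so (10717/9675) = (1042/9675)
factor out 2^1: 1042 = 2^1·521; with 9675 mod 8 = 3, (2/9675) = -1; sign now +1; continue with (521/9675)
flip (521/9675) -> (9675/521): both odd, 521 mod 4 = 1, 9675 mod 4 = 3, so the flip contributes +1; sign now +1
(9675/521): 9675 mod 521 = 297, so (9675/521) = (297/521)
flip (297/521) -> (521/297): both odd, 297 mod 4 = 1, 521 mod 4 = 1, so the flip contributes +1; sign now +1
(521/297): 521 mod 297 = 224, so (521/297) = (224/297)
factor out 2^5: 224 = 2^5·7; with 297 mod 8 = 1, (2/297) = +1; sign now +1; continue with (7/297)
flip (7/297) -> (297/7): both odd, 7 mod 4 = 3, 297 mod 4 = 1, so the flip contributes +1; sign now +1
(297/7): 297 mod 7 = 3, so (297/7) = (3/7)
flip (3/7) -> (7/3): both odd, 3 mod 4 = 3, 7 mod 4 = 3, so the flip contributes -1; sign now -1
(7/3): 7 mod 3 = 1, so (7/3) = (1/3)
reached (1/3) = 1, so the symbol is -1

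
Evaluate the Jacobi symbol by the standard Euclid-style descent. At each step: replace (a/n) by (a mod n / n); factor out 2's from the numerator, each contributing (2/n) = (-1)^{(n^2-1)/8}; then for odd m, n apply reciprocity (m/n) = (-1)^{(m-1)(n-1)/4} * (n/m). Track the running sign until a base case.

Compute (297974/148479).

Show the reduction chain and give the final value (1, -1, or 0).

(297974/148479) = (1016/148479)   [reduce mod 148479]
1016 = 2^3·127; (2/148479) = +1 since 148479 mod 8 = 7, so (1016/148479) = (+1)^3·(127/148479); sign now +1
reciprocity: (127/148479) = -1·(148479/127) since 127 mod 4 = 3, 148479 mod 4 = 3; sign now -1
(148479/127) = (16/127)   [reduce mod 127]
16 = 2^4·1; (2/127) = +1 since 127 mod 8 = 7, so (16/127) = (+1)^4·(1/127); sign now -1
(1/127) = 1; final value = sign = -1

-1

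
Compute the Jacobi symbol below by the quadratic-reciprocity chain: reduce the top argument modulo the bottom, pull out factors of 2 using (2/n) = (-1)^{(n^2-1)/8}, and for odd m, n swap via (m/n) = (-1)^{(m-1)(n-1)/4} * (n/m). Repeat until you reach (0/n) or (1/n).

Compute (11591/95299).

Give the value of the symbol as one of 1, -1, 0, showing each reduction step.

-1

flip (11591/95299) -> (95299/11591): both odd, 11591 mod 4 = 3, 95299 mod 4 = 3, so the flip contributes -1; sign now -1
(95299/11591): 95299 mod 11591 = 2571, so (95299/11591) = (2571/11591)
flip (2571/11591) -> (11591/2571): both odd, 2571 mod 4 = 3, 11591 mod 4 = 3, so the flip contributes -1; sign now +1
(11591/2571): 11591 mod 2571 = 1307, so (11591/2571) = (1307/2571)
flip (1307/2571) -> (2571/1307): both odd, 1307 mod 4 = 3, 2571 mod 4 = 3, so the flip contributes -1; sign now -1
(2571/1307): 2571 mod 1307 = 1264, so (2571/1307) = (1264/1307)
factor out 2^4: 1264 = 2^4·79; with 1307 mod 8 = 3, (2/1307) = -1; sign now -1; continue with (79/1307)
flip (79/1307) -> (1307/79): both odd, 79 mod 4 = 3, 1307 mod 4 = 3, so the flip contributes -1; sign now +1
(1307/79): 1307 mod 79 = 43, so (1307/79) = (43/79)
flip (43/79) -> (79/43): both odd, 43 mod 4 = 3, 79 mod 4 = 3, so the flip contributes -1; sign now -1
(79/43): 79 mod 43 = 36, so (79/43) = (36/43)
factor out 2^2: 36 = 2^2·9; with 43 mod 8 = 3, (2/43) = -1; sign now -1; continue with (9/43)
flip (9/43) -> (43/9): both odd, 9 mod 4 = 1, 43 mod 4 = 3, so the flip contributes +1; sign now -1
(43/9): 43 mod 9 = 7, so (43/9) = (7/9)
flip (7/9) -> (9/7): both odd, 7 mod 4 = 3, 9 mod 4 = 1, so the flip contributes +1; sign now -1
(9/7): 9 mod 7 = 2, so (9/7) = (2/7)
factor out 2^1: 2 = 2^1·1; with 7 mod 8 = 7, (2/7) = +1; sign now -1; continue with (1/7)
reached (1/7) = 1, so the symbol is -1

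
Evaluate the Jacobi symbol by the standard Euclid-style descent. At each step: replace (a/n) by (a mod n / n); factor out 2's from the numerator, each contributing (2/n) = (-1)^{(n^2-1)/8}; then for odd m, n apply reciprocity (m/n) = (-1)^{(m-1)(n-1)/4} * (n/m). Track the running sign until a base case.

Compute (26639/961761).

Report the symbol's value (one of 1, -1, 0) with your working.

flip (26639/961761) -> (961761/26639): both odd, 26639 mod 4 = 3, 961761 mod 4 = 1, so the flip contributes +1; sign now +1
(961761/26639): 961761 mod 26639 = 2757, so (961761/26639) = (2757/26639)
flip (2757/26639) -> (26639/2757): both odd, 2757 mod 4 = 1, 26639 mod 4 = 3, so the flip contributes +1; sign now +1
(26639/2757): 26639 mod 2757 = 1826, so (26639/2757) = (1826/2757)
factor out 2^1: 1826 = 2^1·913; with 2757 mod 8 = 5, (2/2757) = -1; sign now -1; continue with (913/2757)
flip (913/2757) -> (2757/913): both odd, 913 mod 4 = 1, 2757 mod 4 = 1, so the flip contributes +1; sign now -1
(2757/913): 2757 mod 913 = 18, so (2757/913) = (18/913)
factor out 2^1: 18 = 2^1·9; with 913 mod 8 = 1, (2/913) = +1; sign now -1; continue with (9/913)
flip (9/913) -> (913/9): both odd, 9 mod 4 = 1, 913 mod 4 = 1, so the flip contributes +1; sign now -1
(913/9): 913 mod 9 = 4, so (913/9) = (4/9)
factor out 2^2: 4 = 2^2·1; with 9 mod 8 = 1, (2/9) = +1; sign now -1; continue with (1/9)
reached (1/9) = 1, so the symbol is -1

-1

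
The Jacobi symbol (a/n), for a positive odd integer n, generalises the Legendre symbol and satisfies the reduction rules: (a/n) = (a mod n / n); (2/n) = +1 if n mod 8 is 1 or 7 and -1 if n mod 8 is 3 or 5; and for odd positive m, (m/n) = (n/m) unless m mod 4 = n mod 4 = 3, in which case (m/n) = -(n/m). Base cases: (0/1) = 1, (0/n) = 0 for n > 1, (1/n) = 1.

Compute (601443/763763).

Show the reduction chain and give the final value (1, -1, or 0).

reciprocity: (601443/763763) = -1·(763763/601443) since 601443 mod 4 = 3, 763763 mod 4 = 3; sign now -1
(763763/601443) = (162320/601443)   [reduce mod 601443]
162320 = 2^4·10145; (2/601443) = -1 since 601443 mod 8 = 3, so (162320/601443) = (-1)^4·(10145/601443); sign now -1
reciprocity: (10145/601443) = +1·(601443/10145) since 10145 mod 4 = 1, 601443 mod 4 = 3; sign now -1
(601443/10145) = (2888/10145)   [reduce mod 10145]
2888 = 2^3·361; (2/10145) = +1 since 10145 mod 8 = 1, so (2888/10145) = (+1)^3·(361/10145); sign now -1
reciprocity: (361/10145) = +1·(10145/361) since 361 mod 4 = 1, 10145 mod 4 = 1; sign now -1
(10145/361) = (37/361)   [reduce mod 361]
reciprocity: (37/361) = +1·(361/37) since 37 mod 4 = 1, 361 mod 4 = 1; sign now -1
(361/37) = (28/37)   [reduce mod 37]
28 = 2^2·7; (2/37) = -1 since 37 mod 8 = 5, so (28/37) = (-1)^2·(7/37); sign now -1
reciprocity: (7/37) = +1·(37/7) since 7 mod 4 = 3, 37 mod 4 = 1; sign now -1
(37/7) = (2/7)   [reduce mod 7]
2 = 2^1·1; (2/7) = +1 since 7 mod 8 = 7, so (2/7) = (+1)^1·(1/7); sign now -1
(1/7) = 1; final value = sign = -1

-1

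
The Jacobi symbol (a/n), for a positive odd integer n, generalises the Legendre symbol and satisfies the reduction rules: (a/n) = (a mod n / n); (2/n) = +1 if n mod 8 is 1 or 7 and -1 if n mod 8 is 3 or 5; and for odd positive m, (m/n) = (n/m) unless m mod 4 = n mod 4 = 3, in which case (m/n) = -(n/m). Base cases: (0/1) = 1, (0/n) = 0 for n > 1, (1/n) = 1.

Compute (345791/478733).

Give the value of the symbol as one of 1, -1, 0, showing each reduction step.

reciprocity: (345791/478733) = +1·(478733/345791) since 345791 mod 4 = 3, 478733 mod 4 = 1; sign now +1
(478733/345791) = (132942/345791)   [reduce mod 345791]
132942 = 2^1·66471; (2/345791) = +1 since 345791 mod 8 = 7, so (132942/345791) = (+1)^1·(66471/345791); sign now +1
reciprocity: (66471/345791) = -1·(345791/66471) since 66471 mod 4 = 3, 345791 mod 4 = 3; sign now -1
(345791/66471) = (13436/66471)   [reduce mod 66471]
13436 = 2^2·3359; (2/66471) = +1 since 66471 mod 8 = 7, so (13436/66471) = (+1)^2·(3359/66471); sign now -1
reciprocity: (3359/66471) = -1·(66471/3359) since 3359 mod 4 = 3, 66471 mod 4 = 3; sign now +1
(66471/3359) = (2650/3359)   [reduce mod 3359]
2650 = 2^1·1325; (2/3359) = +1 since 3359 mod 8 = 7, so (2650/3359) = (+1)^1·(1325/3359); sign now +1
reciprocity: (1325/3359) = +1·(3359/1325) since 1325 mod 4 = 1, 3359 mod 4 = 3; sign now +1
(3359/1325) = (709/1325)   [reduce mod 1325]
reciprocity: (709/1325) = +1·(1325/709) since 709 mod 4 = 1, 1325 mod 4 = 1; sign now +1
(1325/709) = (616/709)   [reduce mod 709]
616 = 2^3·77; (2/709) = -1 since 709 mod 8 = 5, so (616/709) = (-1)^3·(77/709); sign now -1
reciprocity: (77/709) = +1·(709/77) since 77 mod 4 = 1, 709 mod 4 = 1; sign now -1
(709/77) = (16/77)   [reduce mod 77]
16 = 2^4·1; (2/77) = -1 since 77 mod 8 = 5, so (16/77) = (-1)^4·(1/77); sign now -1
(1/77) = 1; final value = sign = -1

-1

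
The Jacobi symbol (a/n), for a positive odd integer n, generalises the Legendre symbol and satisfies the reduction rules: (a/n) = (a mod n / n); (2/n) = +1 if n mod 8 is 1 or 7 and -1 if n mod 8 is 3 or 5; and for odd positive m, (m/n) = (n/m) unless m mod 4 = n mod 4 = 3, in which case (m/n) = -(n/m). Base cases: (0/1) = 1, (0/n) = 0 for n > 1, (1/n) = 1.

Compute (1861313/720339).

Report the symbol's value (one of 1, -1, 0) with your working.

(1861313/720339) = (420635/720339)   [reduce mod 720339]
reciprocity: (420635/720339) = -1·(720339/420635) since 420635 mod 4 = 3, 720339 mod 4 = 3; sign now -1
(720339/420635) = (299704/420635)   [reduce mod 420635]
299704 = 2^3·37463; (2/420635) = -1 since 420635 mod 8 = 3, so (299704/420635) = (-1)^3·(37463/420635); sign now +1
reciprocity: (37463/420635) = -1·(420635/37463) since 37463 mod 4 = 3, 420635 mod 4 = 3; sign now -1
(420635/37463) = (8542/37463)   [reduce mod 37463]
8542 = 2^1·4271; (2/37463) = +1 since 37463 mod 8 = 7, so (8542/37463) = (+1)^1·(4271/37463); sign now -1
reciprocity: (4271/37463) = -1·(37463/4271) since 4271 mod 4 = 3, 37463 mod 4 = 3; sign now +1
(37463/4271) = (3295/4271)   [reduce mod 4271]
reciprocity: (3295/4271) = -1·(4271/3295) since 3295 mod 4 = 3, 4271 mod 4 = 3; sign now -1
(4271/3295) = (976/3295)   [reduce mod 3295]
976 = 2^4·61; (2/3295) = +1 since 3295 mod 8 = 7, so (976/3295) = (+1)^4·(61/3295); sign now -1
reciprocity: (61/3295) = +1·(3295/61) since 61 mod 4 = 1, 3295 mod 4 = 3; sign now -1
(3295/61) = (1/61)   [reduce mod 61]
(1/61) = 1; final value = sign = -1

-1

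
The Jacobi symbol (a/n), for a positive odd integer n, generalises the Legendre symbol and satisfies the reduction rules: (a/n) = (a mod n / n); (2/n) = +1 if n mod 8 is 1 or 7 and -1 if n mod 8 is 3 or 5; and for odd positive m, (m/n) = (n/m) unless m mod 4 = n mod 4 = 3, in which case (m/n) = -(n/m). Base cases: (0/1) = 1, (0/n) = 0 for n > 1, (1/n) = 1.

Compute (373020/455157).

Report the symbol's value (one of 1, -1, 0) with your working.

373020 = 2^2·93255; (2/455157) = -1 since 455157 mod 8 = 5, so (373020/455157) = (-1)^2·(93255/455157); sign now +1
reciprocity: (93255/455157) = +1·(455157/93255) since 93255 mod 4 = 3, 455157 mod 4 = 1; sign now +1
(455157/93255) = (82137/93255)   [reduce mod 93255]
reciprocity: (82137/93255) = +1·(93255/82137) since 82137 mod 4 = 1, 93255 mod 4 = 3; sign now +1
(93255/82137) = (11118/82137)   [reduce mod 82137]
11118 = 2^1·5559; (2/82137) = +1 since 82137 mod 8 = 1, so (11118/82137) = (+1)^1·(5559/82137); sign now +1
reciprocity: (5559/82137) = +1·(82137/5559) since 5559 mod 4 = 3, 82137 mod 4 = 1; sign now +1
(82137/5559) = (4311/5559)   [reduce mod 5559]
reciprocity: (4311/5559) = -1·(5559/4311) since 4311 mod 4 = 3, 5559 mod 4 = 3; sign now -1
(5559/4311) = (1248/4311)   [reduce mod 4311]
1248 = 2^5·39; (2/4311) = +1 since 4311 mod 8 = 7, so (1248/4311) = (+1)^5·(39/4311); sign now -1
reciprocity: (39/4311) = -1·(4311/39) since 39 mod 4 = 3, 4311 mod 4 = 3; sign now +1
(4311/39) = (21/39)   [reduce mod 39]
reciprocity: (21/39) = +1·(39/21) since 21 mod 4 = 1, 39 mod 4 = 3; sign now +1
(39/21) = (18/21)   [reduce mod 21]
18 = 2^1·9; (2/21) = -1 since 21 mod 8 = 5, so (18/21) = (-1)^1·(9/21); sign now -1
reciprocity: (9/21) = +1·(21/9) since 9 mod 4 = 1, 21 mod 4 = 1; sign now -1
(21/9) = (3/9)   [reduce mod 9]
reciprocity: (3/9) = +1·(9/3) since 3 mod 4 = 3, 9 mod 4 = 1; sign now -1
(9/3) = (0/3)   [reduce mod 3]
(0/3) = 0   [gcd(a, n) > 1]; final value = 0

0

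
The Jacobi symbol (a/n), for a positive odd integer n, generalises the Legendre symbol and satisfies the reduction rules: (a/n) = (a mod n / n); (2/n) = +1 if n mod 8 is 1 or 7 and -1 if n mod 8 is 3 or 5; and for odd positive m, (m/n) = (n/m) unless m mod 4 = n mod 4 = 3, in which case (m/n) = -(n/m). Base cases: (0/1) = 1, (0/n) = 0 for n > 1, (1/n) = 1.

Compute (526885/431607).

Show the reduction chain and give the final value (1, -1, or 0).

(526885/431607) = (95278/431607)   [reduce mod 431607]
95278 = 2^1·47639; (2/431607) = +1 since 431607 mod 8 = 7, so (95278/431607) = (+1)^1·(47639/431607); sign now +1
reciprocity: (47639/431607) = -1·(431607/47639) since 47639 mod 4 = 3, 431607 mod 4 = 3; sign now -1
(431607/47639) = (2856/47639)   [reduce mod 47639]
2856 = 2^3·357; (2/47639) = +1 since 47639 mod 8 = 7, so (2856/47639) = (+1)^3·(357/47639); sign now -1
reciprocity: (357/47639) = +1·(47639/357) since 357 mod 4 = 1, 47639 mod 4 = 3; sign now -1
(47639/357) = (158/357)   [reduce mod 357]
158 = 2^1·79; (2/357) = -1 since 357 mod 8 = 5, so (158/357) = (-1)^1·(79/357); sign now +1
reciprocity: (79/357) = +1·(357/79) since 79 mod 4 = 3, 357 mod 4 = 1; sign now +1
(357/79) = (41/79)   [reduce mod 79]
reciprocity: (41/79) = +1·(79/41) since 41 mod 4 = 1, 79 mod 4 = 3; sign now +1
(79/41) = (38/41)   [reduce mod 41]
38 = 2^1·19; (2/41) = +1 since 41 mod 8 = 1, so (38/41) = (+1)^1·(19/41); sign now +1
reciprocity: (19/41) = +1·(41/19) since 19 mod 4 = 3, 41 mod 4 = 1; sign now +1
(41/19) = (3/19)   [reduce mod 19]
reciprocity: (3/19) = -1·(19/3) since 3 mod 4 = 3, 19 mod 4 = 3; sign now -1
(19/3) = (1/3)   [reduce mod 3]
(1/3) = 1; final value = sign = -1

-1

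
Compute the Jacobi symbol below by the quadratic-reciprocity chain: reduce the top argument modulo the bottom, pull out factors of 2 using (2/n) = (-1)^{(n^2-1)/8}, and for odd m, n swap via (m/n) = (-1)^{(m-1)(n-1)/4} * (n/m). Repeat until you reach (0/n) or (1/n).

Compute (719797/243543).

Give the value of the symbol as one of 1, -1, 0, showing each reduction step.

1

(719797/243543): 719797 mod 243543 = 232711, so (719797/243543) = (232711/243543)
flip (232711/243543) -> (243543/232711): both odd, 232711 mod 4 = 3, 243543 mod 4 = 3, so the flip contributes -1; sign now -1
(243543/232711): 243543 mod 232711 = 10832, so (243543/232711) = (10832/232711)
factor out 2^4: 10832 = 2^4·677; with 232711 mod 8 = 7, (2/232711) = +1; sign now -1; continue with (677/232711)
flip (677/232711) -> (232711/677): both odd, 677 mod 4 = 1, 232711 mod 4 = 3, so the flip contributes +1; sign now -1
(232711/677): 232711 mod 677 = 500, so (232711/677) = (500/677)
factor out 2^2: 500 = 2^2·125; with 677 mod 8 = 5, (2/677) = -1; sign now -1; continue with (125/677)
flip (125/677) -> (677/125): both odd, 125 mod 4 = 1, 677 mod 4 = 1, so the flip contributes +1; sign now -1
(677/125): 677 mod 125 = 52, so (677/125) = (52/125)
factor out 2^2: 52 = 2^2·13; with 125 mod 8 = 5, (2/125) = -1; sign now -1; continue with (13/125)
flip (13/125) -> (125/13): both odd, 13 mod 4 = 1, 125 mod 4 = 1, so the flip contributes +1; sign now -1
(125/13): 125 mod 13 = 8, so (125/13) = (8/13)
factor out 2^3: 8 = 2^3·1; with 13 mod 8 = 5, (2/13) = -1; sign now +1; continue with (1/13)
reached (1/13) = 1, so the symbol is +1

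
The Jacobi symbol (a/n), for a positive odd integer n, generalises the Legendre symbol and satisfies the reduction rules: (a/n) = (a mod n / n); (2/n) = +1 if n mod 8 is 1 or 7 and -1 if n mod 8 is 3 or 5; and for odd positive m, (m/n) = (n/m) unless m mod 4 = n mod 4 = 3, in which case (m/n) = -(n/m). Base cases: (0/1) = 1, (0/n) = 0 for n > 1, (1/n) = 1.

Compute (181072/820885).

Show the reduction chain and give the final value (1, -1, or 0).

-1

181072 = 2^4·11317; (2/820885) = -1 since 820885 mod 8 = 5, so (181072/820885) = (-1)^4·(11317/820885); sign now +1
reciprocity: (11317/820885) = +1·(820885/11317) since 11317 mod 4 = 1, 820885 mod 4 = 1; sign now +1
(820885/11317) = (6061/11317)   [reduce mod 11317]
reciprocity: (6061/11317) = +1·(11317/6061) since 6061 mod 4 = 1, 11317 mod 4 = 1; sign now +1
(11317/6061) = (5256/6061)   [reduce mod 6061]
5256 = 2^3·657; (2/6061) = -1 since 6061 mod 8 = 5, so (5256/6061) = (-1)^3·(657/6061); sign now -1
reciprocity: (657/6061) = +1·(6061/657) since 657 mod 4 = 1, 6061 mod 4 = 1; sign now -1
(6061/657) = (148/657)   [reduce mod 657]
148 = 2^2·37; (2/657) = +1 since 657 mod 8 = 1, so (148/657) = (+1)^2·(37/657); sign now -1
reciprocity: (37/657) = +1·(657/37) since 37 mod 4 = 1, 657 mod 4 = 1; sign now -1
(657/37) = (28/37)   [reduce mod 37]
28 = 2^2·7; (2/37) = -1 since 37 mod 8 = 5, so (28/37) = (-1)^2·(7/37); sign now -1
reciprocity: (7/37) = +1·(37/7) since 7 mod 4 = 3, 37 mod 4 = 1; sign now -1
(37/7) = (2/7)   [reduce mod 7]
2 = 2^1·1; (2/7) = +1 since 7 mod 8 = 7, so (2/7) = (+1)^1·(1/7); sign now -1
(1/7) = 1; final value = sign = -1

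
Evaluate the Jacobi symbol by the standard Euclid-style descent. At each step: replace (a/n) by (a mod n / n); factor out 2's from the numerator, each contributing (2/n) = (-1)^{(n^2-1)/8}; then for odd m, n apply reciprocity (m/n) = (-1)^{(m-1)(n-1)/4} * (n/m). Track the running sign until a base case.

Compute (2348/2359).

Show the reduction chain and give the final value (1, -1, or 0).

1

2348 = 2^2·587; (2/2359) = +1 since 2359 mod 8 = 7, so (2348/2359) = (+1)^2·(587/2359); sign now +1
reciprocity: (587/2359) = -1·(2359/587) since 587 mod 4 = 3, 2359 mod 4 = 3; sign now -1
(2359/587) = (11/587)   [reduce mod 587]
reciprocity: (11/587) = -1·(587/11) since 11 mod 4 = 3, 587 mod 4 = 3; sign now +1
(587/11) = (4/11)   [reduce mod 11]
4 = 2^2·1; (2/11) = -1 since 11 mod 8 = 3, so (4/11) = (-1)^2·(1/11); sign now +1
(1/11) = 1; final value = sign = +1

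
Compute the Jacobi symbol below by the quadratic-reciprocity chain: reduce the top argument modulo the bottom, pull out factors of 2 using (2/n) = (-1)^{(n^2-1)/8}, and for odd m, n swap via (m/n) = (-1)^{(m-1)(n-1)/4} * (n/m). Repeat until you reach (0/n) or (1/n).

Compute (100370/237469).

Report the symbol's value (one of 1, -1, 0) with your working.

factor out 2^1: 100370 = 2^1·50185; with 237469 mod 8 = 5, (2/237469) = -1; sign now -1; continue with (50185/237469)
flip (50185/237469) -> (237469/50185): both odd, 50185 mod 4 = 1, 237469 mod 4 = 1, so the flip contributes +1; sign now -1
(237469/50185): 237469 mod 50185 = 36729, so (237469/50185) = (36729/50185)
flip (36729/50185) -> (50185/36729): both odd, 36729 mod 4 = 1, 50185 mod 4 = 1, so the flip contributes +1; sign now -1
(50185/36729): 50185 mod 36729 = 13456, so (50185/36729) = (13456/36729)
factor out 2^4: 13456 = 2^4·841; with 36729 mod 8 = 1, (2/36729) = +1; sign now -1; continue with (841/36729)
flip (841/36729) -> (36729/841): both odd, 841 mod 4 = 1, 36729 mod 4 = 1, so the flip contributes +1; sign now -1
(36729/841): 36729 mod 841 = 566, so (36729/841) = (566/841)
factor out 2^1: 566 = 2^1·283; with 841 mod 8 = 1, (2/841) = +1; sign now -1; continue with (283/841)
flip (283/841) -> (841/283): both odd, 283 mod 4 = 3, 841 mod 4 = 1, so the flip contributes +1; sign now -1
(841/283): 841 mod 283 = 275, so (841/283) = (275/283)
flip (275/283) -> (283/275): both odd, 275 mod 4 = 3, 283 mod 4 = 3, so the flip contributes -1; sign now +1
(283/275): 283 mod 275 = 8, so (283/275) = (8/275)
factor out 2^3: 8 = 2^3·1; with 275 mod 8 = 3, (2/275) = -1; sign now -1; continue with (1/275)
reached (1/275) = 1, so the symbol is -1

-1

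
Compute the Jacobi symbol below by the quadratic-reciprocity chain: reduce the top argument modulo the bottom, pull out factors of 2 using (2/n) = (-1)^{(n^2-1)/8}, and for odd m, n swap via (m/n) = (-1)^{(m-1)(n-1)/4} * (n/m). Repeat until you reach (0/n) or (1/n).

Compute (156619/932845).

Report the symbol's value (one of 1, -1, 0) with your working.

-1

flip (156619/932845) -> (932845/156619): both odd, 156619 mod 4 = 3, 932845 mod 4 = 1, so the flip contributes +1; sign now +1
(932845/156619): 932845 mod 156619 = 149750, so (932845/156619) = (149750/156619)
factor out 2^1: 149750 = 2^1·74875; with 156619 mod 8 = 3, (2/156619) = -1; sign now -1; continue with (74875/156619)
flip (74875/156619) -> (156619/74875): both odd, 74875 mod 4 = 3, 156619 mod 4 = 3, so the flip contributes -1; sign now +1
(156619/74875): 156619 mod 74875 = 6869, so (156619/74875) = (6869/74875)
flip (6869/74875) -> (74875/6869): both odd, 6869 mod 4 = 1, 74875 mod 4 = 3, so the flip contributes +1; sign now +1
(74875/6869): 74875 mod 6869 = 6185, so (74875/6869) = (6185/6869)
flip (6185/6869) -> (6869/6185): both odd, 6185 mod 4 = 1, 6869 mod 4 = 1, so the flip contributes +1; sign now +1
(6869/6185): 6869 mod 6185 = 684, so (6869/6185) = (684/6185)
factor out 2^2: 684 = 2^2·171; with 6185 mod 8 = 1, (2/6185) = +1; sign now +1; continue with (171/6185)
flip (171/6185) -> (6185/171): both odd, 171 mod 4 = 3, 6185 mod 4 = 1, so the flip contributes +1; sign now +1
(6185/171): 6185 mod 171 = 29, so (6185/171) = (29/171)
flip (29/171) -> (171/29): both odd, 29 mod 4 = 1, 171 mod 4 = 3, so the flip contributes +1; sign now +1
(171/29): 171 mod 29 = 26, so (171/29) = (26/29)
factor out 2^1: 26 = 2^1·13; with 29 mod 8 = 5, (2/29) = -1; sign now -1; continue with (13/29)
flip (13/29) -> (29/13): both odd, 13 mod 4 = 1, 29 mod 4 = 1, so the flip contributes +1; sign now -1
(29/13): 29 mod 13 = 3, so (29/13) = (3/13)
flip (3/13) -> (13/3): both odd, 3 mod 4 = 3, 13 mod 4 = 1, so the flip contributes +1; sign now -1
(13/3): 13 mod 3 = 1, so (13/3) = (1/3)
reached (1/3) = 1, so the symbol is -1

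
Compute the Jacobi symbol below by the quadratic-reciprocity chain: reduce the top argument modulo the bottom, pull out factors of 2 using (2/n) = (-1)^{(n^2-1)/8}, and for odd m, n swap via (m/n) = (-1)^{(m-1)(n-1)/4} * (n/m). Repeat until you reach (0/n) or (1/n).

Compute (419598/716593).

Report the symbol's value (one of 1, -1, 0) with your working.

419598 = 2^1·209799; (2/716593) = +1 since 716593 mod 8 = 1, so (419598/716593) = (+1)^1·(209799/716593); sign now +1
reciprocity: (209799/716593) = +1·(716593/209799) since 209799 mod 4 = 3, 716593 mod 4 = 1; sign now +1
(716593/209799) = (87196/209799)   [reduce mod 209799]
87196 = 2^2·21799; (2/209799) = +1 since 209799 mod 8 = 7, so (87196/209799) = (+1)^2·(21799/209799); sign now +1
reciprocity: (21799/209799) = -1·(209799/21799) since 21799 mod 4 = 3, 209799 mod 4 = 3; sign now -1
(209799/21799) = (13608/21799)   [reduce mod 21799]
13608 = 2^3·1701; (2/21799) = +1 since 21799 mod 8 = 7, so (13608/21799) = (+1)^3·(1701/21799); sign now -1
reciprocity: (1701/21799) = +1·(21799/1701) since 1701 mod 4 = 1, 21799 mod 4 = 3; sign now -1
(21799/1701) = (1387/1701)   [reduce mod 1701]
reciprocity: (1387/1701) = +1·(1701/1387) since 1387 mod 4 = 3, 1701 mod 4 = 1; sign now -1
(1701/1387) = (314/1387)   [reduce mod 1387]
314 = 2^1·157; (2/1387) = -1 since 1387 mod 8 = 3, so (314/1387) = (-1)^1·(157/1387); sign now +1
reciprocity: (157/1387) = +1·(1387/157) since 157 mod 4 = 1, 1387 mod 4 = 3; sign now +1
(1387/157) = (131/157)   [reduce mod 157]
reciprocity: (131/157) = +1·(157/131) since 131 mod 4 = 3, 157 mod 4 = 1; sign now +1
(157/131) = (26/131)   [reduce mod 131]
26 = 2^1·13; (2/131) = -1 since 131 mod 8 = 3, so (26/131) = (-1)^1·(13/131); sign now -1
reciprocity: (13/131) = +1·(131/13) since 13 mod 4 = 1, 131 mod 4 = 3; sign now -1
(131/13) = (1/13)   [reduce mod 13]
(1/13) = 1; final value = sign = -1

-1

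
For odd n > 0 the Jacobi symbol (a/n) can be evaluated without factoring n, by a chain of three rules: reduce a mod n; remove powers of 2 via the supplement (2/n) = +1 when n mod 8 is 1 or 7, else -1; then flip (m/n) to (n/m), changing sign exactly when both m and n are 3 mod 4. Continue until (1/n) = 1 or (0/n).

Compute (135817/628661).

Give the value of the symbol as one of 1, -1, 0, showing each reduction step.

flip (135817/628661) -> (628661/135817): both odd, 135817 mod 4 = 1, 628661 mod 4 = 1, so the flip contributes +1; sign now +1
(628661/135817): 628661 mod 135817 = 85393, so (628661/135817) = (85393/135817)
flip (85393/135817) -> (135817/85393): both odd, 85393 mod 4 = 1, 135817 mod 4 = 1, so the flip contributes +1; sign now +1
(135817/85393): 135817 mod 85393 = 50424, so (135817/85393) = (50424/85393)
factor out 2^3: 50424 = 2^3·6303; with 85393 mod 8 = 1, (2/85393) = +1; sign now +1; continue with (6303/85393)
flip (6303/85393) -> (85393/6303): both odd, 6303 mod 4 = 3, 85393 mod 4 = 1, so the flip contributes +1; sign now +1
(85393/6303): 85393 mod 6303 = 3454, so (85393/6303) = (3454/6303)
factor out 2^1: 3454 = 2^1·1727; with 6303 mod 8 = 7, (2/6303) = +1; sign now +1; continue with (1727/6303)
flip (1727/6303) -> (6303/1727): both odd, 1727 mod 4 = 3, 6303 mod 4 = 3, so the flip contributes -1; sign now -1
(6303/1727): 6303 mod 1727 = 1122, so (6303/1727) = (1122/1727)
factor out 2^1: 1122 = 2^1·561; with 1727 mod 8 = 7, (2/1727) = +1; sign now -1; continue with (561/1727)
flip (561/1727) -> (1727/561): both odd, 561 mod 4 = 1, 1727 mod 4 = 3, so the flip contributes +1; sign now -1
(1727/561): 1727 mod 561 = 44, so (1727/561) = (44/561)
factor out 2^2: 44 = 2^2·11; with 561 mod 8 = 1, (2/561) = +1; sign now -1; continue with (11/561)
flip (11/561) -> (561/11): both odd, 11 mod 4 = 3, 561 mod 4 = 1, so the flip contributes +1; sign now -1
(561/11): 561 mod 11 = 0, so (561/11) = (0/11)
reached (0/11); gcd(a, n) > 1, so (0/11) = 0 and the symbol is 0

0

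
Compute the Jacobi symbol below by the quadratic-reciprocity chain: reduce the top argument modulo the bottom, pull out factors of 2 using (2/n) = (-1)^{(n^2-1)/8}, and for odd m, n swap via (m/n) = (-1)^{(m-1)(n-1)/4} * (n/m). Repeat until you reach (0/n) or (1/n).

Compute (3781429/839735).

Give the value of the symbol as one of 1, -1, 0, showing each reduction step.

(3781429/839735): 3781429 mod 839735 = 422489, so (3781429/839735) = (422489/839735)
flip (422489/839735) -> (839735/422489): both odd, 422489 mod 4 = 1, 839735 mod 4 = 3, so the flip contributes +1; sign now +1
(839735/422489): 839735 mod 422489 = 417246, so (839735/422489) = (417246/422489)
factor out 2^1: 417246 = 2^1·208623; with 422489 mod 8 = 1, (2/422489) = +1; sign now +1; continue with (208623/422489)
flip (208623/422489) -> (422489/208623): both odd, 208623 mod 4 = 3, 422489 mod 4 = 1, so the flip contributes +1; sign now +1
(422489/208623): 422489 mod 208623 = 5243, so (422489/208623) = (5243/208623)
flip (5243/208623) -> (208623/5243): both odd, 5243 mod 4 = 3, 208623 mod 4 = 3, so the flip contributes -1; sign now -1
(208623/5243): 208623 mod 5243 = 4146, so (208623/5243) = (4146/5243)
factor out 2^1: 4146 = 2^1·2073; with 5243 mod 8 = 3, (2/5243) = -1; sign now +1; continue with (2073/5243)
flip (2073/5243) -> (5243/2073): both odd, 2073 mod 4 = 1, 5243 mod 4 = 3, so the flip contributes +1; sign now +1
(5243/2073): 5243 mod 2073 = 1097, so (5243/2073) = (1097/2073)
flip (1097/2073) -> (2073/1097): both odd, 1097 mod 4 = 1, 2073 mod 4 = 1, so the flip contributes +1; sign now +1
(2073/1097): 2073 mod 1097 = 976, so (2073/1097) = (976/1097)
factor out 2^4: 976 = 2^4·61; with 1097 mod 8 = 1, (2/1097) = +1; sign now +1; continue with (61/1097)
flip (61/1097) -> (1097/61): both odd, 61 mod 4 = 1, 1097 mod 4 = 1, so the flip contributes +1; sign now +1
(1097/61): 1097 mod 61 = 60, so (1097/61) = (60/61)
factor out 2^2: 60 = 2^2·15; with 61 mod 8 = 5, (2/61) = -1; sign now +1; continue with (15/61)
flip (15/61) -> (61/15): both odd, 15 mod 4 = 3, 61 mod 4 = 1, so the flip contributes +1; sign now +1
(61/15): 61 mod 15 = 1, so (61/15) = (1/15)
reached (1/15) = 1, so the symbol is +1

1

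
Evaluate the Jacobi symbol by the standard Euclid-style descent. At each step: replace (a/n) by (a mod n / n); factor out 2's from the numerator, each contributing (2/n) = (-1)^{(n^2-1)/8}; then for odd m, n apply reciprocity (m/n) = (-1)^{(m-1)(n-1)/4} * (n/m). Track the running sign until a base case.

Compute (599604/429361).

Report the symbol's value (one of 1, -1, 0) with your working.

(599604/429361): 599604 mod 429361 = 170243, so (599604/429361) = (170243/429361)
flip (170243/429361) -> (429361/170243): both odd, 170243 mod 4 = 3, 429361 mod 4 = 1, so the flip contributes +1; sign now +1
(429361/170243): 429361 mod 170243 = 88875, so (429361/170243) = (88875/170243)
flip (88875/170243) -> (170243/88875): both odd, 88875 mod 4 = 3, 170243 mod 4 = 3, so the flip contributes -1; sign now -1
(170243/88875): 170243 mod 88875 = 81368, so (170243/88875) = (81368/88875)
factor out 2^3: 81368 = 2^3·10171; with 88875 mod 8 = 3, (2/88875) = -1; sign now +1; continue with (10171/88875)
flip (10171/88875) -> (88875/10171): both odd, 10171 mod 4 = 3, 88875 mod 4 = 3, so the flip contributes -1; sign now -1
(88875/10171): 88875 mod 10171 = 7507, so (88875/10171) = (7507/10171)
flip (7507/10171) -> (10171/7507): both odd, 7507 mod 4 = 3, 10171 mod 4 = 3, so the flip contributes -1; sign now +1
(10171/7507): 10171 mod 7507 = 2664, so (10171/7507) = (2664/7507)
factor out 2^3: 2664 = 2^3·333; with 7507 mod 8 = 3, (2/7507) = -1; sign now -1; continue with (333/7507)
flip (333/7507) -> (7507/333): both odd, 333 mod 4 = 1, 7507 mod 4 = 3, so the flip contributes +1; sign now -1
(7507/333): 7507 mod 333 = 181, so (7507/333) = (181/333)
flip (181/333) -> (333/181): both odd, 181 mod 4 = 1, 333 mod 4 = 1, so the flip contributes +1; sign now -1
(333/181): 333 mod 181 = 152, so (333/181) = (152/181)
factor out 2^3: 152 = 2^3·19; with 181 mod 8 = 5, (2/181) = -1; sign now +1; continue with (19/181)
flip (19/181) -> (181/19): both odd, 19 mod 4 = 3, 181 mod 4 = 1, so the flip contributes +1; sign now +1
(181/19): 181 mod 19 = 10, so (181/19) = (10/19)
factor out 2^1: 10 = 2^1·5; with 19 mod 8 = 3, (2/19) = -1; sign now -1; continue with (5/19)
flip (5/19) -> (19/5): both odd, 5 mod 4 = 1, 19 mod 4 = 3, so the flip contributes +1; sign now -1
(19/5): 19 mod 5 = 4, so (19/5) = (4/5)
factor out 2^2: 4 = 2^2·1; with 5 mod 8 = 5, (2/5) = -1; sign now -1; continue with (1/5)
reached (1/5) = 1, so the symbol is -1

-1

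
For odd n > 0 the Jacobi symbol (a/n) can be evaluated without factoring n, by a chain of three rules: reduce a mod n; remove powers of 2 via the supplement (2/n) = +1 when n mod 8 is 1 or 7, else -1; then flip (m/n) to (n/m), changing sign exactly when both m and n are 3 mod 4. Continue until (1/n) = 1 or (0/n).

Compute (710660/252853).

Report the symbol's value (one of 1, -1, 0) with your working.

(710660/252853): 710660 mod 252853 = 204954, so (710660/252853) = (204954/252853)
factor out 2^1: 204954 = 2^1·102477; with 252853 mod 8 = 5, (2/252853) = -1; sign now -1; continue with (102477/252853)
flip (102477/252853) -> (252853/102477): both odd, 102477 mod 4 = 1, 252853 mod 4 = 1, so the flip contributes +1; sign now -1
(252853/102477): 252853 mod 102477 = 47899, so (252853/102477) = (47899/102477)
flip (47899/102477) -> (102477/47899): both odd, 47899 mod 4 = 3, 102477 mod 4 = 1, so the flip contributes +1; sign now -1
(102477/47899): 102477 mod 47899 = 6679, so (102477/47899) = (6679/47899)
flip (6679/47899) -> (47899/6679): both odd, 6679 mod 4 = 3, 47899 mod 4 = 3, so the flip contributes -1; sign now +1
(47899/6679): 47899 mod 6679 = 1146, so (47899/6679) = (1146/6679)
factor out 2^1: 1146 = 2^1·573; with 6679 mod 8 = 7, (2/6679) = +1; sign now +1; continue with (573/6679)
flip (573/6679) -> (6679/573): both odd, 573 mod 4 = 1, 6679 mod 4 = 3, so the flip contributes +1; sign now +1
(6679/573): 6679 mod 573 = 376, so (6679/573) = (376/573)
factor out 2^3: 376 = 2^3·47; with 573 mod 8 = 5, (2/573) = -1; sign now -1; continue with (47/573)
flip (47/573) -> (573/47): both odd, 47 mod 4 = 3, 573 mod 4 = 1, so the flip contributes +1; sign now -1
(573/47): 573 mod 47 = 9, so (573/47) = (9/47)
flip (9/47) -> (47/9): both odd, 9 mod 4 = 1, 47 mod 4 = 3, so the flip contributes +1; sign now -1
(47/9): 47 mod 9 = 2, so (47/9) = (2/9)
factor out 2^1: 2 = 2^1·1; with 9 mod 8 = 1, (2/9) = +1; sign now -1; continue with (1/9)
reached (1/9) = 1, so the symbol is -1

-1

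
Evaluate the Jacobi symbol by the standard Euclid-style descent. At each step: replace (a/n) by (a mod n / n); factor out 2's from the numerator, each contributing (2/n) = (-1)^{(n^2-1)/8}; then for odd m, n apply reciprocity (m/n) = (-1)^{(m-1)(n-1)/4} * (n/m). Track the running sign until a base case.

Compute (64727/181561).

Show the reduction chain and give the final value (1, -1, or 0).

1

reciprocity: (64727/181561) = +1·(181561/64727) since 64727 mod 4 = 3, 181561 mod 4 = 1; sign now +1
(181561/64727) = (52107/64727)   [reduce mod 64727]
reciprocity: (52107/64727) = -1·(64727/52107) since 52107 mod 4 = 3, 64727 mod 4 = 3; sign now -1
(64727/52107) = (12620/52107)   [reduce mod 52107]
12620 = 2^2·3155; (2/52107) = -1 since 52107 mod 8 = 3, so (12620/52107) = (-1)^2·(3155/52107); sign now -1
reciprocity: (3155/52107) = -1·(52107/3155) since 3155 mod 4 = 3, 52107 mod 4 = 3; sign now +1
(52107/3155) = (1627/3155)   [reduce mod 3155]
reciprocity: (1627/3155) = -1·(3155/1627) since 1627 mod 4 = 3, 3155 mod 4 = 3; sign now -1
(3155/1627) = (1528/1627)   [reduce mod 1627]
1528 = 2^3·191; (2/1627) = -1 since 1627 mod 8 = 3, so (1528/1627) = (-1)^3·(191/1627); sign now +1
reciprocity: (191/1627) = -1·(1627/191) since 191 mod 4 = 3, 1627 mod 4 = 3; sign now -1
(1627/191) = (99/191)   [reduce mod 191]
reciprocity: (99/191) = -1·(191/99) since 99 mod 4 = 3, 191 mod 4 = 3; sign now +1
(191/99) = (92/99)   [reduce mod 99]
92 = 2^2·23; (2/99) = -1 since 99 mod 8 = 3, so (92/99) = (-1)^2·(23/99); sign now +1
reciprocity: (23/99) = -1·(99/23) since 23 mod 4 = 3, 99 mod 4 = 3; sign now -1
(99/23) = (7/23)   [reduce mod 23]
reciprocity: (7/23) = -1·(23/7) since 7 mod 4 = 3, 23 mod 4 = 3; sign now +1
(23/7) = (2/7)   [reduce mod 7]
2 = 2^1·1; (2/7) = +1 since 7 mod 8 = 7, so (2/7) = (+1)^1·(1/7); sign now +1
(1/7) = 1; final value = sign = +1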